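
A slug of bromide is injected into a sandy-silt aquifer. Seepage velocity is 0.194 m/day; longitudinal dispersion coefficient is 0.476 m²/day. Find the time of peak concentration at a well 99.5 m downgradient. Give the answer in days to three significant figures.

For the 1D instantaneous-source solution, setting ∂C/∂t = 0 at fixed x gives v²t² + 2Dt − x² = 0, so t = (√(D² + v²x²) − D)/v².
√(D² + v²x²) = √(0.476² + 0.194² × 99.5²) = 19.31; v² = 0.037636.
t = (19.31 − 0.476)/0.037636 = 500 days (vs. the pure-advection estimate x/v = 513 d).

500 days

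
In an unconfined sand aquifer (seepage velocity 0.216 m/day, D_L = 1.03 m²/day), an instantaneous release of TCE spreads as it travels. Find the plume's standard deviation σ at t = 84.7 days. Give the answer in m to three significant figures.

Dispersive spreading gives a Gaussian with σ² = 2Dt; advection only shifts the center.
σ = √(2 × 1.03 × 84.7) = 13.2 m.

13.2 m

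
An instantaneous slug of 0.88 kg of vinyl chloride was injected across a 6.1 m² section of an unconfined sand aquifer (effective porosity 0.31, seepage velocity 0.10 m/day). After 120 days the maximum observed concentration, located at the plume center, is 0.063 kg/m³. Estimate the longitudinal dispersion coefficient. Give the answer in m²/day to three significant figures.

At the plume center C_max = M/(n_e·A·√(4πDt)), so D = M²/(4πt·(n_e·A·C_max)²).
n_e·A·C_max = 0.31 × 6.1 × 0.063 = 0.1191 kg/m.
D = 0.88²/(4π × 120 × 0.1191²) = 0.0362 m²/day.

0.0362 m²/day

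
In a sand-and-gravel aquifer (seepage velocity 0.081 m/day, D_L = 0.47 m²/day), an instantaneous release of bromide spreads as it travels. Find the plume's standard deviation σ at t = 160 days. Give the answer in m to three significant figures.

12.3 m

Dispersive spreading gives a Gaussian with σ² = 2Dt; advection only shifts the center.
σ = √(2 × 0.47 × 160) = 12.3 m.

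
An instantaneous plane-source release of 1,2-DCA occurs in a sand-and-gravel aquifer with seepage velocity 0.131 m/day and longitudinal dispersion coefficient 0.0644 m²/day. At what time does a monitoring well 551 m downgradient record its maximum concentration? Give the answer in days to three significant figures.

For the 1D instantaneous-source solution, setting ∂C/∂t = 0 at fixed x gives v²t² + 2Dt − x² = 0, so t = (√(D² + v²x²) − D)/v².
√(D² + v²x²) = √(0.0644² + 0.131² × 551²) = 72.18; v² = 0.017161.
t = (72.18 − 0.0644)/0.017161 = 4200 days (vs. the pure-advection estimate x/v = 4210 d).

4200 days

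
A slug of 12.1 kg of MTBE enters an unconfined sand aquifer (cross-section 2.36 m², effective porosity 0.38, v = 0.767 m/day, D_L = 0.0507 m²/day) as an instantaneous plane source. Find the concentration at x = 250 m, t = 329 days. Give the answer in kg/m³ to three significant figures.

0.858 kg/m³

For an instantaneous plane source, C(x,t) = M/(n_e·A·√(4πDt)) · exp(−(x−vt)²/(4Dt)), with n_e·A the pore (flow) area.
Plume center vt = 0.767 × 329 = 252.343 m, so the well at 250 m is 2.343 m upgradient of the peak.
√(4πDt) = 14.48 m, giving peak height M/(n_e·A·√(4πDt)) = 12.1/(0.38 × 2.36 × 14.48) = 0.9318 kg/m³.
(x−vt)²/(4Dt) = (-2.343)²/(4 × 0.0507 × 329) = 0.08228; exp(−0.08228) = 0.9210.
C = 0.9318 × 0.9210 = 0.858 kg/m³.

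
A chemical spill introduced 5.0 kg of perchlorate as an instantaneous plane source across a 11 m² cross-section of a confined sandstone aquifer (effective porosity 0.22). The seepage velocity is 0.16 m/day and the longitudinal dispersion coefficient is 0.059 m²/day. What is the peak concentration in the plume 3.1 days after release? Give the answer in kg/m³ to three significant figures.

1.36 kg/m³

The peak of an instantaneous 1D plume sits at x = vt; there the Gaussian factor is 1 and C_max = M/(n_e·A·√(4πDt)), where n_e·A is the pore area the mass is dissolved in.
√(4πDt) = √(4π × 0.059 × 3.1) = 1.516 m, so C_max = 5.0/(0.22 × 11 × 1.516) = 1.36 kg/m³.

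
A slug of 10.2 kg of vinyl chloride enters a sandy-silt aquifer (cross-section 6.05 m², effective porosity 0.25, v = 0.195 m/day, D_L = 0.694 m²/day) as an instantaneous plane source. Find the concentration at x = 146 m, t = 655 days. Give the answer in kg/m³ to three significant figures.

0.0743 kg/m³

For an instantaneous plane source, C(x,t) = M/(n_e·A·√(4πDt)) · exp(−(x−vt)²/(4Dt)), with n_e·A the pore (flow) area.
Plume center vt = 0.195 × 655 = 127.725 m, so the well at 146 m is 18.275 m downgradient of the peak.
√(4πDt) = 75.58 m, giving peak height M/(n_e·A·√(4πDt)) = 10.2/(0.25 × 6.05 × 75.58) = 0.08923 kg/m³.
(x−vt)²/(4Dt) = (18.275)²/(4 × 0.694 × 655) = 0.1837; exp(−0.1837) = 0.8322.
C = 0.08923 × 0.8322 = 0.0743 kg/m³.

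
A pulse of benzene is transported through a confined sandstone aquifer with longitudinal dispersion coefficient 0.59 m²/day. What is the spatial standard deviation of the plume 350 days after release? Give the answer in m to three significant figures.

20.3 m

Dispersive spreading gives a Gaussian with σ² = 2Dt; advection only shifts the center.
σ = √(2 × 0.59 × 350) = 20.3 m.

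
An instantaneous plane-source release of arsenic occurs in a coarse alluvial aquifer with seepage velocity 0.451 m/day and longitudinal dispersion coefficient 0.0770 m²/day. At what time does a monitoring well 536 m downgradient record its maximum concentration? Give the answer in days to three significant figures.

For the 1D instantaneous-source solution, setting ∂C/∂t = 0 at fixed x gives v²t² + 2Dt − x² = 0, so t = (√(D² + v²x²) − D)/v².
√(D² + v²x²) = √(0.0770² + 0.451² × 536²) = 241.7; v² = 0.203401.
t = (241.7 − 0.0770)/0.203401 = 1190 days (vs. the pure-advection estimate x/v = 1190 d).

1190 days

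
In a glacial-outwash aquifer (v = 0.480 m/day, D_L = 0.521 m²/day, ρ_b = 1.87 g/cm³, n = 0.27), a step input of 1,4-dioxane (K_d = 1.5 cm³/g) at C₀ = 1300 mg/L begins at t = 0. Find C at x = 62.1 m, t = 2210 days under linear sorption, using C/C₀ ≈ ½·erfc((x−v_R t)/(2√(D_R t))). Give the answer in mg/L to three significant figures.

Retardation factor R = 1 + ρ_b·K_d/n = 1 + 1.87 × 1.5/0.27 = 11.39.
Sorption retards both mechanisms: v_R = v/R = 0.04214 m/day, D_R = D/R = 0.04574 m²/day.
v_R·t = 0.04214 × 2210 = 93.1294 m; 2√(D_R t) = 20.11 m; argument = (62.1 − 93.1294)/20.11 = -1.543.
C = C₀ × ½·erfc(-1.543) = 1300 × 0.9855 = 1280 mg/L.

1280 mg/L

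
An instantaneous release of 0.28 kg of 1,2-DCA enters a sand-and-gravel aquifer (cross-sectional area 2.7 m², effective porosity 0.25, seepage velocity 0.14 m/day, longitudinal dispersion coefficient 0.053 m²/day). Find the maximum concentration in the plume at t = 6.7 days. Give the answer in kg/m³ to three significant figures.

The peak of an instantaneous 1D plume sits at x = vt; there the Gaussian factor is 1 and C_max = M/(n_e·A·√(4πDt)), where n_e·A is the pore area the mass is dissolved in.
√(4πDt) = √(4π × 0.053 × 6.7) = 2.112 m, so C_max = 0.28/(0.25 × 2.7 × 2.112) = 0.196 kg/m³.

0.196 kg/m³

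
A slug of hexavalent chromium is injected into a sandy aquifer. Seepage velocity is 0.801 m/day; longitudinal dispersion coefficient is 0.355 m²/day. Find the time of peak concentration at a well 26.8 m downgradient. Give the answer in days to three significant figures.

For the 1D instantaneous-source solution, setting ∂C/∂t = 0 at fixed x gives v²t² + 2Dt − x² = 0, so t = (√(D² + v²x²) − D)/v².
√(D² + v²x²) = √(0.355² + 0.801² × 26.8²) = 21.47; v² = 0.641601.
t = (21.47 − 0.355)/0.641601 = 32.9 days (vs. the pure-advection estimate x/v = 33.5 d).

32.9 days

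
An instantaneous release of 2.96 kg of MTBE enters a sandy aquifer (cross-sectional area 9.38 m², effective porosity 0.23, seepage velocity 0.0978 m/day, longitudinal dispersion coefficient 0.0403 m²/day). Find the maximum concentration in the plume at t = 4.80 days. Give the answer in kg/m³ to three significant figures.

The peak of an instantaneous 1D plume sits at x = vt; there the Gaussian factor is 1 and C_max = M/(n_e·A·√(4πDt)), where n_e·A is the pore area the mass is dissolved in.
√(4πDt) = √(4π × 0.0403 × 4.80) = 1.559 m, so C_max = 2.96/(0.23 × 9.38 × 1.559) = 0.880 kg/m³.

0.880 kg/m³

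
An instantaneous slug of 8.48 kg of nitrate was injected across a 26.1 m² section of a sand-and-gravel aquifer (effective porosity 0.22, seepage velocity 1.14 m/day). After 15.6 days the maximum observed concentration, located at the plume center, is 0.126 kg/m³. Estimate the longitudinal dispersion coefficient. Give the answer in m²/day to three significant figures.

0.701 m²/day

At the plume center C_max = M/(n_e·A·√(4πDt)), so D = M²/(4πt·(n_e·A·C_max)²).
n_e·A·C_max = 0.22 × 26.1 × 0.126 = 0.7235 kg/m.
D = 8.48²/(4π × 15.6 × 0.7235²) = 0.701 m²/day.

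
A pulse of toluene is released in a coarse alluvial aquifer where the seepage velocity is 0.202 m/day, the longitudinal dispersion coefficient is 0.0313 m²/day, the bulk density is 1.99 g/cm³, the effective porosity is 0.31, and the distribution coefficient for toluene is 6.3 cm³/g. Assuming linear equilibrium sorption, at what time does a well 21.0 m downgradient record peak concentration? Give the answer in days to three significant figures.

Retardation factor R = 1 + ρ_b·K_d/n = 1 + 1.99 × 6.3/0.31 = 41.44.
Sorption retards both mechanisms: v_R = v/R = 0.004875 m/day, D_R = D/R = 0.0007553 m²/day.
Peak time from v_R²t² + 2D_R t − x² = 0: t = (√(D_R² + v_R²x²) − D_R)/v_R².
√(D_R² + v_R²x²) = √(0.0007553² + 0.004875² × 21.0²) = 0.1024; v_R² = 2.377e-05.
t = (0.1024 − 0.0007553)/2.377e-05 = 4280 days.

4280 days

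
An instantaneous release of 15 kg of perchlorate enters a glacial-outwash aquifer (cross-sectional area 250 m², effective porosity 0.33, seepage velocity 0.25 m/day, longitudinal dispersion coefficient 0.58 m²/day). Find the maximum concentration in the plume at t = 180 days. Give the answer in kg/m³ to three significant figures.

0.00502 kg/m³

The peak of an instantaneous 1D plume sits at x = vt; there the Gaussian factor is 1 and C_max = M/(n_e·A·√(4πDt)), where n_e·A is the pore area the mass is dissolved in.
√(4πDt) = √(4π × 0.58 × 180) = 36.22 m, so C_max = 15/(0.33 × 250 × 36.22) = 0.00502 kg/m³.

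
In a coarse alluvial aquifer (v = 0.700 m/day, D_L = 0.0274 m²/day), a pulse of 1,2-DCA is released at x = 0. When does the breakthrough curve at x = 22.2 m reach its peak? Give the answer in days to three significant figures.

For the 1D instantaneous-source solution, setting ∂C/∂t = 0 at fixed x gives v²t² + 2Dt − x² = 0, so t = (√(D² + v²x²) − D)/v².
√(D² + v²x²) = √(0.0274² + 0.700² × 22.2²) = 15.54; v² = 0.49.
t = (15.54 − 0.0274)/0.49 = 31.7 days (vs. the pure-advection estimate x/v = 31.7 d).

31.7 days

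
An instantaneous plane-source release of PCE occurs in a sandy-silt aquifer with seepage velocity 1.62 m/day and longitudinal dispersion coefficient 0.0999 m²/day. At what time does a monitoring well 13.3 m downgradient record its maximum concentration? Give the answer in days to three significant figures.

For the 1D instantaneous-source solution, setting ∂C/∂t = 0 at fixed x gives v²t² + 2Dt − x² = 0, so t = (√(D² + v²x²) − D)/v².
√(D² + v²x²) = √(0.0999² + 1.62² × 13.3²) = 21.55; v² = 2.6244.
t = (21.55 − 0.0999)/2.6244 = 8.17 days (vs. the pure-advection estimate x/v = 8.21 d).

8.17 days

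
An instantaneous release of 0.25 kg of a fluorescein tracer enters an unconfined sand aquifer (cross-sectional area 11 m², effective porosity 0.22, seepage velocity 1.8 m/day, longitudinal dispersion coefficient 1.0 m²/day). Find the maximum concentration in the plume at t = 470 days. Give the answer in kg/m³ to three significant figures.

The peak of an instantaneous 1D plume sits at x = vt; there the Gaussian factor is 1 and C_max = M/(n_e·A·√(4πDt)), where n_e·A is the pore area the mass is dissolved in.
√(4πDt) = √(4π × 1.0 × 470) = 76.85 m, so C_max = 0.25/(0.22 × 11 × 76.85) = 0.00134 kg/m³.

0.00134 kg/m³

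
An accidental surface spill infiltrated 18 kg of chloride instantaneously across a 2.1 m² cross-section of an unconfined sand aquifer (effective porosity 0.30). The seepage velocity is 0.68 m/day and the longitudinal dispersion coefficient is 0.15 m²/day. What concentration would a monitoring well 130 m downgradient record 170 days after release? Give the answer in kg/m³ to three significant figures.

For an instantaneous plane source, C(x,t) = M/(n_e·A·√(4πDt)) · exp(−(x−vt)²/(4Dt)), with n_e·A the pore (flow) area.
Plume center vt = 0.68 × 170 = 115.6 m, so the well at 130 m is 14.4 m downgradient of the peak.
√(4πDt) = 17.90 m, giving peak height M/(n_e·A·√(4πDt)) = 18/(0.30 × 2.1 × 17.90) = 1.596 kg/m³.
(x−vt)²/(4Dt) = (14.4)²/(4 × 0.15 × 170) = 2.033; exp(−2.033) = 0.1309.
C = 1.596 × 0.1309 = 0.209 kg/m³.

0.209 kg/m³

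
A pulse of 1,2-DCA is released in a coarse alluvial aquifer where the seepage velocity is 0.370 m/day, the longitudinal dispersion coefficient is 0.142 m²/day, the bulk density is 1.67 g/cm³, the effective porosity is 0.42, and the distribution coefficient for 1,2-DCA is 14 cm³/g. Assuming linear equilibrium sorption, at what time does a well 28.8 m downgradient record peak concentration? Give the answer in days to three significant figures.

4350 days

Retardation factor R = 1 + ρ_b·K_d/n = 1 + 1.67 × 14/0.42 = 56.67.
Sorption retards both mechanisms: v_R = v/R = 0.006529 m/day, D_R = D/R = 0.002506 m²/day.
Peak time from v_R²t² + 2D_R t − x² = 0: t = (√(D_R² + v_R²x²) − D_R)/v_R².
√(D_R² + v_R²x²) = √(0.002506² + 0.006529² × 28.8²) = 0.1881; v_R² = 4.263e-05.
t = (0.1881 − 0.002506)/4.263e-05 = 4350 days.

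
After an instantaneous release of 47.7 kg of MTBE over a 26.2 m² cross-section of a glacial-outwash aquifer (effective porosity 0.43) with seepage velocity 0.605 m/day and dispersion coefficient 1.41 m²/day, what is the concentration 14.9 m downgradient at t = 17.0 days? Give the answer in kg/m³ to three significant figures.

0.195 kg/m³

For an instantaneous plane source, C(x,t) = M/(n_e·A·√(4πDt)) · exp(−(x−vt)²/(4Dt)), with n_e·A the pore (flow) area.
Plume center vt = 0.605 × 17.0 = 10.285 m, so the well at 14.9 m is 4.615 m downgradient of the peak.
√(4πDt) = 17.36 m, giving peak height M/(n_e·A·√(4πDt)) = 47.7/(0.43 × 26.2 × 17.36) = 0.2439 kg/m³.
(x−vt)²/(4Dt) = (4.615)²/(4 × 1.41 × 17.0) = 0.2221; exp(−0.2221) = 0.8008.
C = 0.2439 × 0.8008 = 0.195 kg/m³.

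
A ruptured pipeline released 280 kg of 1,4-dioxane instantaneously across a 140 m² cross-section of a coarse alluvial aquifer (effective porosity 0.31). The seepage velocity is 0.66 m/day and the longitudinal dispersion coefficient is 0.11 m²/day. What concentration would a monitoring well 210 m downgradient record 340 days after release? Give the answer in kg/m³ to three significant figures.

For an instantaneous plane source, C(x,t) = M/(n_e·A·√(4πDt)) · exp(−(x−vt)²/(4Dt)), with n_e·A the pore (flow) area.
Plume center vt = 0.66 × 340 = 224.4 m, so the well at 210 m is 14.4 m upgradient of the peak.
√(4πDt) = 21.68 m, giving peak height M/(n_e·A·√(4πDt)) = 280/(0.31 × 140 × 21.68) = 0.2976 kg/m³.
(x−vt)²/(4Dt) = (-14.4)²/(4 × 0.11 × 340) = 1.386; exp(−1.386) = 0.2501.
C = 0.2976 × 0.2501 = 0.0744 kg/m³.

0.0744 kg/m³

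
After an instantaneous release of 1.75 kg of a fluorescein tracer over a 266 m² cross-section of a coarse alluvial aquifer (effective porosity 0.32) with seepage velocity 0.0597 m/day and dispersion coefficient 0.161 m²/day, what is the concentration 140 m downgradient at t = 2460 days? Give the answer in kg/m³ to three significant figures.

0.000283 kg/m³

For an instantaneous plane source, C(x,t) = M/(n_e·A·√(4πDt)) · exp(−(x−vt)²/(4Dt)), with n_e·A the pore (flow) area.
Plume center vt = 0.0597 × 2460 = 146.862 m, so the well at 140 m is 6.862 m upgradient of the peak.
√(4πDt) = 70.55 m, giving peak height M/(n_e·A·√(4πDt)) = 1.75/(0.32 × 266 × 70.55) = 0.0002914 kg/m³.
(x−vt)²/(4Dt) = (-6.862)²/(4 × 0.161 × 2460) = 0.02972; exp(−0.02972) = 0.9707.
C = 0.0002914 × 0.9707 = 0.000283 kg/m³.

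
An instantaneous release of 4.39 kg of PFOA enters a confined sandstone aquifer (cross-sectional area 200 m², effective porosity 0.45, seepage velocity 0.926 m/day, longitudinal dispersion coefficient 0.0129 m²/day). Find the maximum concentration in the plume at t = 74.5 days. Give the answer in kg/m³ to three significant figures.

The peak of an instantaneous 1D plume sits at x = vt; there the Gaussian factor is 1 and C_max = M/(n_e·A·√(4πDt)), where n_e·A is the pore area the mass is dissolved in.
√(4πDt) = √(4π × 0.0129 × 74.5) = 3.475 m, so C_max = 4.39/(0.45 × 200 × 3.475) = 0.0140 kg/m³.

0.0140 kg/m³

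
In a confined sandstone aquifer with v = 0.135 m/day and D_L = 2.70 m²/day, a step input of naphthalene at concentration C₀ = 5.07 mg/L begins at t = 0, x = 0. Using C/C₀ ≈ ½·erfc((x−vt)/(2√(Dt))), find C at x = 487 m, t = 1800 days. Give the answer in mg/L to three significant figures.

0.0338 mg/L

For a continuous step input, C/C₀ ≈ ½·erfc((x−vt)/(2√(Dt))).
vt = 0.135 × 1800 = 243 m and 2√(Dt) = 2√(2.70 × 1800) = 139.4 m.
Argument (x−vt)/(2√(Dt)) = (487 − 243)/139.4 = 1.750; ½·erfc(1.750) = 0.006664.
C = 5.07 × 0.006664 = 0.0338 mg/L.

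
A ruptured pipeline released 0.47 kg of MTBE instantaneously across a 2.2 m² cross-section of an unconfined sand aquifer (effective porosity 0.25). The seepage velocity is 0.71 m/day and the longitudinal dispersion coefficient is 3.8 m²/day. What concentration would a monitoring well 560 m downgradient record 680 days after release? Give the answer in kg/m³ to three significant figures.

0.00266 kg/m³

For an instantaneous plane source, C(x,t) = M/(n_e·A·√(4πDt)) · exp(−(x−vt)²/(4Dt)), with n_e·A the pore (flow) area.
Plume center vt = 0.71 × 680 = 482.8 m, so the well at 560 m is 77.2 m downgradient of the peak.
√(4πDt) = 180.2 m, giving peak height M/(n_e·A·√(4πDt)) = 0.47/(0.25 × 2.2 × 180.2) = 0.004742 kg/m³.
(x−vt)²/(4Dt) = (77.2)²/(4 × 3.8 × 680) = 0.5766; exp(−0.5766) = 0.5618.
C = 0.004742 × 0.5618 = 0.00266 kg/m³.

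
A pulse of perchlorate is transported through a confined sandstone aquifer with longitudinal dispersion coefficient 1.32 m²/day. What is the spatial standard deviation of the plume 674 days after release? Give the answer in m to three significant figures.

Dispersive spreading gives a Gaussian with σ² = 2Dt; advection only shifts the center.
σ = √(2 × 1.32 × 674) = 42.2 m.

42.2 m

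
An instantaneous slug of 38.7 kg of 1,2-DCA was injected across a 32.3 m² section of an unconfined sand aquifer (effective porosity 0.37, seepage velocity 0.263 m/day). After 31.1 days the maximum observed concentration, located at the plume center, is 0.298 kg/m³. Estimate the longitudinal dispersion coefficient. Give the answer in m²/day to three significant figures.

At the plume center C_max = M/(n_e·A·√(4πDt)), so D = M²/(4πt·(n_e·A·C_max)²).
n_e·A·C_max = 0.37 × 32.3 × 0.298 = 3.561 kg/m.
D = 38.7²/(4π × 31.1 × 3.561²) = 0.302 m²/day.

0.302 m²/day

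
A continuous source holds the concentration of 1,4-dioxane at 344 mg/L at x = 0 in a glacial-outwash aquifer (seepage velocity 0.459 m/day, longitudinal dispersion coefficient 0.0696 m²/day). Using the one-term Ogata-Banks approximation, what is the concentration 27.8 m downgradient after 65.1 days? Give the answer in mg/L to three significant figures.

260 mg/L

For a continuous step input, C/C₀ ≈ ½·erfc((x−vt)/(2√(Dt))).
vt = 0.459 × 65.1 = 29.8809 m and 2√(Dt) = 2√(0.0696 × 65.1) = 4.257 m.
Argument (x−vt)/(2√(Dt)) = (27.8 − 29.8809)/4.257 = -0.4888; ½·erfc(-0.4888) = 0.7553.
C = 344 × 0.7553 = 260 mg/L.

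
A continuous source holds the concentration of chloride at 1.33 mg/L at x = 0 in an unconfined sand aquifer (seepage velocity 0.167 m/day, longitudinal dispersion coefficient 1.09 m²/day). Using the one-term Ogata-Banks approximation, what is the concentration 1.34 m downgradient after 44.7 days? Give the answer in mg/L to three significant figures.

For a continuous step input, C/C₀ ≈ ½·erfc((x−vt)/(2√(Dt))).
vt = 0.167 × 44.7 = 7.4649 m and 2√(Dt) = 2√(1.09 × 44.7) = 13.96 m.
Argument (x−vt)/(2√(Dt)) = (1.34 − 7.4649)/13.96 = -0.4387; ½·erfc(-0.4387) = 0.7325.
C = 1.33 × 0.7325 = 0.974 mg/L.

0.974 mg/L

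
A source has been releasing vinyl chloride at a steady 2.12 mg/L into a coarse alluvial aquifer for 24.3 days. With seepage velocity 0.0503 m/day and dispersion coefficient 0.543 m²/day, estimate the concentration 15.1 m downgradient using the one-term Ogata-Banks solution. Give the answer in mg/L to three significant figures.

0.00732 mg/L

For a continuous step input, C/C₀ ≈ ½·erfc((x−vt)/(2√(Dt))).
vt = 0.0503 × 24.3 = 1.22229 m and 2√(Dt) = 2√(0.543 × 24.3) = 7.265 m.
Argument (x−vt)/(2√(Dt)) = (15.1 − 1.22229)/7.265 = 1.910; ½·erfc(1.910) = 0.003455.
C = 2.12 × 0.003455 = 0.00732 mg/L.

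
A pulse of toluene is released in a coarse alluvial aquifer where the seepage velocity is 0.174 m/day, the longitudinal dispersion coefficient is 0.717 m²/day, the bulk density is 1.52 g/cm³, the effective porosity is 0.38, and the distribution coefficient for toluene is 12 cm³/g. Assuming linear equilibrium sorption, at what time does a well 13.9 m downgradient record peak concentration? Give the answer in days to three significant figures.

Retardation factor R = 1 + ρ_b·K_d/n = 1 + 1.52 × 12/0.38 = 49.00.
Sorption retards both mechanisms: v_R = v/R = 0.003551 m/day, D_R = D/R = 0.01463 m²/day.
Peak time from v_R²t² + 2D_R t − x² = 0: t = (√(D_R² + v_R²x²) − D_R)/v_R².
√(D_R² + v_R²x²) = √(0.01463² + 0.003551² × 13.9²) = 0.05148; v_R² = 1.261e-05.
t = (0.05148 − 0.01463)/1.261e-05 = 2920 days.

2920 days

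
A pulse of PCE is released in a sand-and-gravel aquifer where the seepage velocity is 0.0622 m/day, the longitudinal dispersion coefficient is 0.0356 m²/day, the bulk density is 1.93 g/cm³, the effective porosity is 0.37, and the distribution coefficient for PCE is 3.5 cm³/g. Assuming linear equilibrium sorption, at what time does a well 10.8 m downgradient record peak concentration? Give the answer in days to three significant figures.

3170 days

Retardation factor R = 1 + ρ_b·K_d/n = 1 + 1.93 × 3.5/0.37 = 19.26.
Sorption retards both mechanisms: v_R = v/R = 0.003229 m/day, D_R = D/R = 0.001848 m²/day.
Peak time from v_R²t² + 2D_R t − x² = 0: t = (√(D_R² + v_R²x²) − D_R)/v_R².
√(D_R² + v_R²x²) = √(0.001848² + 0.003229² × 10.8²) = 0.03492; v_R² = 1.043e-05.
t = (0.03492 − 0.001848)/1.043e-05 = 3170 days.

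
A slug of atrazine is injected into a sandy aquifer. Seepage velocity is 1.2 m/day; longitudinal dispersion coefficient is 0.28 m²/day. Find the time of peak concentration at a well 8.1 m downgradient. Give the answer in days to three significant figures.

For the 1D instantaneous-source solution, setting ∂C/∂t = 0 at fixed x gives v²t² + 2Dt − x² = 0, so t = (√(D² + v²x²) − D)/v².
√(D² + v²x²) = √(0.28² + 1.2² × 8.1²) = 9.724; v² = 1.44.
t = (9.724 − 0.28)/1.44 = 6.56 days (vs. the pure-advection estimate x/v = 6.75 d).

6.56 days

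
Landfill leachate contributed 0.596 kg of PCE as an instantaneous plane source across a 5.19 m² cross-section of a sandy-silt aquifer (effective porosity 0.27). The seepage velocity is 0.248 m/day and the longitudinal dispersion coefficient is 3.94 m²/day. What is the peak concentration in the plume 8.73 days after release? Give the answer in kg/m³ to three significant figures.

0.0205 kg/m³

The peak of an instantaneous 1D plume sits at x = vt; there the Gaussian factor is 1 and C_max = M/(n_e·A·√(4πDt)), where n_e·A is the pore area the mass is dissolved in.
√(4πDt) = √(4π × 3.94 × 8.73) = 20.79 m, so C_max = 0.596/(0.27 × 5.19 × 20.79) = 0.0205 kg/m³.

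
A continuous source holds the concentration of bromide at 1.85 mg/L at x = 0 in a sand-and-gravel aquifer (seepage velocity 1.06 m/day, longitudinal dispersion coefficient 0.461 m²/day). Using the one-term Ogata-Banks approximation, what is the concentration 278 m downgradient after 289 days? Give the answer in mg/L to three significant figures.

For a continuous step input, C/C₀ ≈ ½·erfc((x−vt)/(2√(Dt))).
vt = 1.06 × 289 = 306.34 m and 2√(Dt) = 2√(0.461 × 289) = 23.08 m.
Argument (x−vt)/(2√(Dt)) = (278 − 306.34)/23.08 = -1.228; ½·erfc(-1.228) = 0.9588.
C = 1.85 × 0.9588 = 1.77 mg/L.

1.77 mg/L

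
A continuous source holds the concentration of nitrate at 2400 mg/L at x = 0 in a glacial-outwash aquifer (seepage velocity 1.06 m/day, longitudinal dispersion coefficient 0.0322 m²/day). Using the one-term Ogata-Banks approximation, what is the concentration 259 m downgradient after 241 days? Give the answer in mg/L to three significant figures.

443 mg/L

For a continuous step input, C/C₀ ≈ ½·erfc((x−vt)/(2√(Dt))).
vt = 1.06 × 241 = 255.46 m and 2√(Dt) = 2√(0.0322 × 241) = 5.571 m.
Argument (x−vt)/(2√(Dt)) = (259 − 255.46)/5.571 = 0.6354; ½·erfc(0.6354) = 0.1844.
C = 2400 × 0.1844 = 443 mg/L.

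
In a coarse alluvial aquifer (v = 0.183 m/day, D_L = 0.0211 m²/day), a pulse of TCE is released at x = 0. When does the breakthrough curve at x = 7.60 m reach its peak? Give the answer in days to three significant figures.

40.9 days

For the 1D instantaneous-source solution, setting ∂C/∂t = 0 at fixed x gives v²t² + 2Dt − x² = 0, so t = (√(D² + v²x²) − D)/v².
√(D² + v²x²) = √(0.0211² + 0.183² × 7.60²) = 1.391; v² = 0.033489.
t = (1.391 − 0.0211)/0.033489 = 40.9 days (vs. the pure-advection estimate x/v = 41.5 d).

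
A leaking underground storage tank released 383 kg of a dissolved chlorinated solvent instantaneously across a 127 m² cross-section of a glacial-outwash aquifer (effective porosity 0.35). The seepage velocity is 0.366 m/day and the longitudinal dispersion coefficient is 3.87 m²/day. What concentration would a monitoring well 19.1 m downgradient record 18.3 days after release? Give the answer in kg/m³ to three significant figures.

0.168 kg/m³

For an instantaneous plane source, C(x,t) = M/(n_e·A·√(4πDt)) · exp(−(x−vt)²/(4Dt)), with n_e·A the pore (flow) area.
Plume center vt = 0.366 × 18.3 = 6.6978 m, so the well at 19.1 m is 12.4022 m downgradient of the peak.
√(4πDt) = 29.83 m, giving peak height M/(n_e·A·√(4πDt)) = 383/(0.35 × 127 × 29.83) = 0.2889 kg/m³.
(x−vt)²/(4Dt) = (12.4022)²/(4 × 3.87 × 18.3) = 0.5430; exp(−0.5430) = 0.5810.
C = 0.2889 × 0.5810 = 0.168 kg/m³.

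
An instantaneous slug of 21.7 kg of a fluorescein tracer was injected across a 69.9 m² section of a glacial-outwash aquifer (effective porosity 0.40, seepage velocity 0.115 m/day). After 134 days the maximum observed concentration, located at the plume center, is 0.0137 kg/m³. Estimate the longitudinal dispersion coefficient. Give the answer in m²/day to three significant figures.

At the plume center C_max = M/(n_e·A·√(4πDt)), so D = M²/(4πt·(n_e·A·C_max)²).
n_e·A·C_max = 0.40 × 69.9 × 0.0137 = 0.3831 kg/m.
D = 21.7²/(4π × 134 × 0.3831²) = 1.91 m²/day.

1.91 m²/day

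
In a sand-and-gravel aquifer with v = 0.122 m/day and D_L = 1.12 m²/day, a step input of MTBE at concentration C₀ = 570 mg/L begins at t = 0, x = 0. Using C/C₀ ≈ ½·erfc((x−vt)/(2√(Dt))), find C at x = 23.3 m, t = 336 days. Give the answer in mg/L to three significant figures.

For a continuous step input, C/C₀ ≈ ½·erfc((x−vt)/(2√(Dt))).
vt = 0.122 × 336 = 40.992 m and 2√(Dt) = 2√(1.12 × 336) = 38.80 m.
Argument (x−vt)/(2√(Dt)) = (23.3 − 40.992)/38.80 = -0.4560; ½·erfc(-0.4560) = 0.7405.
C = 570 × 0.7405 = 422 mg/L.

422 mg/L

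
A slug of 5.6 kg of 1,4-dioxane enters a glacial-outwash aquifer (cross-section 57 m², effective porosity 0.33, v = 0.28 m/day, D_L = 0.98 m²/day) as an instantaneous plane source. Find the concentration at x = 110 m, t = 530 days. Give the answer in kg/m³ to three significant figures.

For an instantaneous plane source, C(x,t) = M/(n_e·A·√(4πDt)) · exp(−(x−vt)²/(4Dt)), with n_e·A the pore (flow) area.
Plume center vt = 0.28 × 530 = 148.4 m, so the well at 110 m is 38.4 m upgradient of the peak.
√(4πDt) = 80.79 m, giving peak height M/(n_e·A·√(4πDt)) = 5.6/(0.33 × 57 × 80.79) = 0.003685 kg/m³.
(x−vt)²/(4Dt) = (-38.4)²/(4 × 0.98 × 530) = 0.7097; exp(−0.7097) = 0.4918.
C = 0.003685 × 0.4918 = 0.00181 kg/m³.

0.00181 kg/m³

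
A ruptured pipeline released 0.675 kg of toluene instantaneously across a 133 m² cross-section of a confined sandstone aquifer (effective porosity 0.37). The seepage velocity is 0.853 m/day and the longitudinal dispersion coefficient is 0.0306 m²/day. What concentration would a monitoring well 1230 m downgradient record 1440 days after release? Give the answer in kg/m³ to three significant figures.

For an instantaneous plane source, C(x,t) = M/(n_e·A·√(4πDt)) · exp(−(x−vt)²/(4Dt)), with n_e·A the pore (flow) area.
Plume center vt = 0.853 × 1440 = 1228.32 m, so the well at 1230 m is 1.68 m downgradient of the peak.
√(4πDt) = 23.53 m, giving peak height M/(n_e·A·√(4πDt)) = 0.675/(0.37 × 133 × 23.53) = 0.0005829 kg/m³.
(x−vt)²/(4Dt) = (1.68)²/(4 × 0.0306 × 1440) = 0.01601; exp(−0.01601) = 0.9841.
C = 0.0005829 × 0.9841 = 0.000574 kg/m³.

0.000574 kg/m³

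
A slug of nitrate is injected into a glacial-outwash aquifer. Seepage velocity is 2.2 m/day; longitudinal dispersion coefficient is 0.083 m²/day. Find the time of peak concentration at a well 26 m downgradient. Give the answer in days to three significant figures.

11.8 days

For the 1D instantaneous-source solution, setting ∂C/∂t = 0 at fixed x gives v²t² + 2Dt − x² = 0, so t = (√(D² + v²x²) − D)/v².
√(D² + v²x²) = √(0.083² + 2.2² × 26²) = 57.20; v² = 4.84.
t = (57.20 − 0.083)/4.84 = 11.8 days (vs. the pure-advection estimate x/v = 11.8 d).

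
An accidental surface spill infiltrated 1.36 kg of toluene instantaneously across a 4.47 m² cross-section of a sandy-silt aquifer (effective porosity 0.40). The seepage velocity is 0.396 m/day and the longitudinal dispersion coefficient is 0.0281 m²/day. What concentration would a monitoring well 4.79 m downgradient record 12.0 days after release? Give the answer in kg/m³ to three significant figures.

0.369 kg/m³

For an instantaneous plane source, C(x,t) = M/(n_e·A·√(4πDt)) · exp(−(x−vt)²/(4Dt)), with n_e·A the pore (flow) area.
Plume center vt = 0.396 × 12.0 = 4.752 m, so the well at 4.79 m is 0.038 m downgradient of the peak.
√(4πDt) = 2.058 m, giving peak height M/(n_e·A·√(4πDt)) = 1.36/(0.40 × 4.47 × 2.058) = 0.3696 kg/m³.
(x−vt)²/(4Dt) = (0.038)²/(4 × 0.0281 × 12.0) = 0.001071; exp(−0.001071) = 0.9989.
C = 0.3696 × 0.9989 = 0.369 kg/m³.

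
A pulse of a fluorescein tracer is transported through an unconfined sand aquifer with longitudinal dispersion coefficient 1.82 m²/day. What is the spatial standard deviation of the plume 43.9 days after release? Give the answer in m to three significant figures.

12.6 m

Dispersive spreading gives a Gaussian with σ² = 2Dt; advection only shifts the center.
σ = √(2 × 1.82 × 43.9) = 12.6 m.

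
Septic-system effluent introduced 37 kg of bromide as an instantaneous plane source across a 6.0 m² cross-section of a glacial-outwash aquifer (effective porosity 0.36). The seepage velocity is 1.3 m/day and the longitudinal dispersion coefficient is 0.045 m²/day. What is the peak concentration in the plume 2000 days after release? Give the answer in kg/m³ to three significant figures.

The peak of an instantaneous 1D plume sits at x = vt; there the Gaussian factor is 1 and C_max = M/(n_e·A·√(4πDt)), where n_e·A is the pore area the mass is dissolved in.
√(4πDt) = √(4π × 0.045 × 2000) = 33.63 m, so C_max = 37/(0.36 × 6.0 × 33.63) = 0.509 kg/m³.

0.509 kg/m³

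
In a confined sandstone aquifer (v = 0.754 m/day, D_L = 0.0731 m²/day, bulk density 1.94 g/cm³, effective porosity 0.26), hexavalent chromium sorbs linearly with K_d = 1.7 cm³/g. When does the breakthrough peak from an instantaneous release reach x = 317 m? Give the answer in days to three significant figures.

5750 days

Retardation factor R = 1 + ρ_b·K_d/n = 1 + 1.94 × 1.7/0.26 = 13.68.
Sorption retards both mechanisms: v_R = v/R = 0.05512 m/day, D_R = D/R = 0.005344 m²/day.
Peak time from v_R²t² + 2D_R t − x² = 0: t = (√(D_R² + v_R²x²) − D_R)/v_R².
√(D_R² + v_R²x²) = √(0.005344² + 0.05512² × 317²) = 17.47; v_R² = 0.003038.
t = (17.47 − 0.005344)/0.003038 = 5750 days.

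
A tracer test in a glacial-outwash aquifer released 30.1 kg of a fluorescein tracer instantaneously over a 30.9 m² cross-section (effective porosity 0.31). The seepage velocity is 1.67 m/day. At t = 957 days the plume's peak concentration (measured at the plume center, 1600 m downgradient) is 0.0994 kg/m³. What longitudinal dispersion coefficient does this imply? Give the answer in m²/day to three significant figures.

0.0831 m²/day

At the plume center C_max = M/(n_e·A·√(4πDt)), so D = M²/(4πt·(n_e·A·C_max)²).
n_e·A·C_max = 0.31 × 30.9 × 0.0994 = 0.9522 kg/m.
D = 30.1²/(4π × 957 × 0.9522²) = 0.0831 m²/day.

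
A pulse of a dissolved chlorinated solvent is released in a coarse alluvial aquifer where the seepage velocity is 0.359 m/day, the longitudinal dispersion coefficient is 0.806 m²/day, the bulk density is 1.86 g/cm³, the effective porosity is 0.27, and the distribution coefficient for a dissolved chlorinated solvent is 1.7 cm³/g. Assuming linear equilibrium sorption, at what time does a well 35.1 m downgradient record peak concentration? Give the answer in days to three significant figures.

Retardation factor R = 1 + ρ_b·K_d/n = 1 + 1.86 × 1.7/0.27 = 12.71.
Sorption retards both mechanisms: v_R = v/R = 0.02825 m/day, D_R = D/R = 0.06341 m²/day.
Peak time from v_R²t² + 2D_R t − x² = 0: t = (√(D_R² + v_R²x²) − D_R)/v_R².
√(D_R² + v_R²x²) = √(0.06341² + 0.02825² × 35.1²) = 0.9936; v_R² = 0.0007981.
t = (0.9936 − 0.06341)/0.0007981 = 1170 days.

1170 days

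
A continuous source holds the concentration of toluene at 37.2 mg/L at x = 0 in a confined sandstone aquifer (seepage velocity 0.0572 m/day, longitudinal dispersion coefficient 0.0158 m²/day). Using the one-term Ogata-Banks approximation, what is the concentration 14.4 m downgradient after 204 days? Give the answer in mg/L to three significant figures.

5.25 mg/L

For a continuous step input, C/C₀ ≈ ½·erfc((x−vt)/(2√(Dt))).
vt = 0.0572 × 204 = 11.6688 m and 2√(Dt) = 2√(0.0158 × 204) = 3.591 m.
Argument (x−vt)/(2√(Dt)) = (14.4 − 11.6688)/3.591 = 0.7606; ½·erfc(0.7606) = 0.1410.
C = 37.2 × 0.1410 = 5.25 mg/L.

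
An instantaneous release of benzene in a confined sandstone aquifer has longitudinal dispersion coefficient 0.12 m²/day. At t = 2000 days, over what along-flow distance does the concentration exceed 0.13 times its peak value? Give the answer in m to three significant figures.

The plume is Gaussian with σ = √(2Dt) = √(2 × 0.12 × 2000) = 21.91 m.
C/C_peak = exp(−Δx²/(2σ²)) = 0.13 ⇒ Δx = σ·√(−2 ln 0.13) = 21.91 × 2.020 = 44.26 m.
Width = 2Δx = 88.5 m.

88.5 m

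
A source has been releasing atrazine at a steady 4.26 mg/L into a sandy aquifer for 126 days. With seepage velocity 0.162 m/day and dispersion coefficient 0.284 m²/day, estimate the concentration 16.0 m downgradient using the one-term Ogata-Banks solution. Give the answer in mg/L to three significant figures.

2.98 mg/L

For a continuous step input, C/C₀ ≈ ½·erfc((x−vt)/(2√(Dt))).
vt = 0.162 × 126 = 20.412 m and 2√(Dt) = 2√(0.284 × 126) = 11.96 m.
Argument (x−vt)/(2√(Dt)) = (16.0 − 20.412)/11.96 = -0.3689; ½·erfc(-0.3689) = 0.6991.
C = 4.26 × 0.6991 = 2.98 mg/L.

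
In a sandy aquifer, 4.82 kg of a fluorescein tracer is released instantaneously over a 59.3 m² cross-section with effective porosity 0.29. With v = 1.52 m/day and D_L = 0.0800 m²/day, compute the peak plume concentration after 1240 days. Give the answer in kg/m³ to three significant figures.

0.00794 kg/m³

The peak of an instantaneous 1D plume sits at x = vt; there the Gaussian factor is 1 and C_max = M/(n_e·A·√(4πDt)), where n_e·A is the pore area the mass is dissolved in.
√(4πDt) = √(4π × 0.0800 × 1240) = 35.31 m, so C_max = 4.82/(0.29 × 59.3 × 35.31) = 0.00794 kg/m³.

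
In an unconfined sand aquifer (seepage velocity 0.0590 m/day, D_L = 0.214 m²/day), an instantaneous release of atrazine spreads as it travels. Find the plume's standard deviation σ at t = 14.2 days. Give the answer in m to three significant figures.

2.47 m

Dispersive spreading gives a Gaussian with σ² = 2Dt; advection only shifts the center.
σ = √(2 × 0.214 × 14.2) = 2.47 m.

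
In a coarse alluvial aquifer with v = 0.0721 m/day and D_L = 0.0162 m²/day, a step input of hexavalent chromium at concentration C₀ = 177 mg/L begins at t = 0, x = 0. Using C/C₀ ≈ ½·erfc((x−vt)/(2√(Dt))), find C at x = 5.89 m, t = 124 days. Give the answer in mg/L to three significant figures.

For a continuous step input, C/C₀ ≈ ½·erfc((x−vt)/(2√(Dt))).
vt = 0.0721 × 124 = 8.9404 m and 2√(Dt) = 2√(0.0162 × 124) = 2.835 m.
Argument (x−vt)/(2√(Dt)) = (5.89 − 8.9404)/2.835 = -1.076; ½·erfc(-1.076) = 0.9360.
C = 177 × 0.9360 = 166 mg/L.

166 mg/L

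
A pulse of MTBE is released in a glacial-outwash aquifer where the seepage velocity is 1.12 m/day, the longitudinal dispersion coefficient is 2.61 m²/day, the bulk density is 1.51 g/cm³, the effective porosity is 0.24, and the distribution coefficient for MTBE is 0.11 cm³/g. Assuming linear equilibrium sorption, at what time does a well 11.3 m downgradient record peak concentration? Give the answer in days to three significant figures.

Retardation factor R = 1 + ρ_b·K_d/n = 1 + 1.51 × 0.11/0.24 = 1.692.
Sorption retards both mechanisms: v_R = v/R = 0.6619 m/day, D_R = D/R = 1.543 m²/day.
Peak time from v_R²t² + 2D_R t − x² = 0: t = (√(D_R² + v_R²x²) − D_R)/v_R².
√(D_R² + v_R²x²) = √(1.543² + 0.6619² × 11.3²) = 7.637; v_R² = 0.4381.
t = (7.637 − 1.543)/0.4381 = 13.9 days.

13.9 days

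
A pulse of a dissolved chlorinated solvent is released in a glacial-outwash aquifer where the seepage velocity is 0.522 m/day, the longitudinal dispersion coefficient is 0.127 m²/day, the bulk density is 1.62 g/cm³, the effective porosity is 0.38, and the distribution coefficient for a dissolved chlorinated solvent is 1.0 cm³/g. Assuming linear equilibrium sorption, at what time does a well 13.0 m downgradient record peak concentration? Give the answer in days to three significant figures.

Retardation factor R = 1 + ρ_b·K_d/n = 1 + 1.62 × 1.0/0.38 = 5.263.
Sorption retards both mechanisms: v_R = v/R = 0.09918 m/day, D_R = D/R = 0.02413 m²/day.
Peak time from v_R²t² + 2D_R t − x² = 0: t = (√(D_R² + v_R²x²) − D_R)/v_R².
√(D_R² + v_R²x²) = √(0.02413² + 0.09918² × 13.0²) = 1.290; v_R² = 0.009837.
t = (1.290 − 0.02413)/0.009837 = 129 days.

129 days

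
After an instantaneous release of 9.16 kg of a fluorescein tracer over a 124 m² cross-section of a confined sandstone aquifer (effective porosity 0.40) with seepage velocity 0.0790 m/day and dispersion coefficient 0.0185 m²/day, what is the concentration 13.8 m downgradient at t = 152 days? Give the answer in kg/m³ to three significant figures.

For an instantaneous plane source, C(x,t) = M/(n_e·A·√(4πDt)) · exp(−(x−vt)²/(4Dt)), with n_e·A the pore (flow) area.
Plume center vt = 0.0790 × 152 = 12.008 m, so the well at 13.8 m is 1.792 m downgradient of the peak.
√(4πDt) = 5.944 m, giving peak height M/(n_e·A·√(4πDt)) = 9.16/(0.40 × 124 × 5.944) = 0.03107 kg/m³.
(x−vt)²/(4Dt) = (1.792)²/(4 × 0.0185 × 152) = 0.2855; exp(−0.2855) = 0.7516.
C = 0.03107 × 0.7516 = 0.0234 kg/m³.

0.0234 kg/m³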